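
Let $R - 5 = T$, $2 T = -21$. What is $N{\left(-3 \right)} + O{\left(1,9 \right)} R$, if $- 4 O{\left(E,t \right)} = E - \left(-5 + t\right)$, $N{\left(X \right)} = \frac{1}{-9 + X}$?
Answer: $- \frac{101}{24} \approx -4.2083$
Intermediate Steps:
$O{\left(E,t \right)} = - \frac{5}{4} - \frac{E}{4} + \frac{t}{4}$ ($O{\left(E,t \right)} = - \frac{E - \left(-5 + t\right)}{4} = - \frac{5 + E - t}{4} = - \frac{5}{4} - \frac{E}{4} + \frac{t}{4}$)
$T = - \frac{21}{2}$ ($T = \frac{1}{2} \left(-21\right) = - \frac{21}{2} \approx -10.5$)
$R = - \frac{11}{2}$ ($R = 5 - \frac{21}{2} = - \frac{11}{2} \approx -5.5$)
$N{\left(-3 \right)} + O{\left(1,9 \right)} R = \frac{1}{-9 - 3} + \left(- \frac{5}{4} - \frac{1}{4} + \frac{1}{4} \cdot 9\right) \left(- \frac{11}{2}\right) = \frac{1}{-12} + \left(- \frac{5}{4} - \frac{1}{4} + \frac{9}{4}\right) \left(- \frac{11}{2}\right) = - \frac{1}{12} + \frac{3}{4} \left(- \frac{11}{2}\right) = - \frac{1}{12} - \frac{33}{8} = - \frac{101}{24}$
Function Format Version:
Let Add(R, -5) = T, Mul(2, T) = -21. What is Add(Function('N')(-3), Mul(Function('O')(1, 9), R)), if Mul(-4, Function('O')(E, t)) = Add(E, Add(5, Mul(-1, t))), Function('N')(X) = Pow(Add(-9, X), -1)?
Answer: Rational(-101, 24) ≈ -4.2083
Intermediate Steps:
Function('O')(E, t) = Add(Rational(-5, 4), Mul(Rational(-1, 4), E), Mul(Rational(1, 4), t)) (Function('O')(E, t) = Mul(Rational(-1, 4), Add(E, Add(5, Mul(-1, t)))) = Mul(Rational(-1, 4), Add(5, E, Mul(-1, t))) = Add(Rational(-5, 4), Mul(Rational(-1, 4), E), Mul(Rational(1, 4), t)))
T = Rational(-21, 2) (T = Mul(Rational(1, 2), -21) = Rational(-21, 2) ≈ -10.500)
R = Rational(-11, 2) (R = Add(5, Rational(-21, 2)) = Rational(-11, 2) ≈ -5.5000)
Add(Function('N')(-3), Mul(Function('O')(1, 9), R)) = Add(Pow(Add(-9, -3), -1), Mul(Add(Rational(-5, 4), Mul(Rational(-1, 4), 1), Mul(Rational(1, 4), 9)), Rational(-11, 2))) = Add(Pow(-12, -1), Mul(Add(Rational(-5, 4), Rational(-1, 4), Rational(9, 4)), Rational(-11, 2))) = Add(Rational(-1, 12), Mul(Rational(3, 4), Rational(-11, 2))) = Add(Rational(-1, 12), Rational(-33, 8)) = Rational(-101, 24)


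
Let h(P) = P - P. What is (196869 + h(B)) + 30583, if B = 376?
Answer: 227452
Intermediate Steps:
h(P) = 0
(196869 + h(B)) + 30583 = (196869 + 0) + 30583 = 196869 + 30583 = 227452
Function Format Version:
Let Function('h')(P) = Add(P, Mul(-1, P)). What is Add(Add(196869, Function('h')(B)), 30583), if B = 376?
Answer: 227452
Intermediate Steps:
Function('h')(P) = 0
Add(Add(196869, Function('h')(B)), 30583) = Add(Add(196869, 0), 30583) = Add(196869, 30583) = 227452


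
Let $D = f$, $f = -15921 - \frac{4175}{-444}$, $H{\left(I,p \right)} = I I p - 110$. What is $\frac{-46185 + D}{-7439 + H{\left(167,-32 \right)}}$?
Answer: $\frac{1621817}{23505804} \approx 0.068996$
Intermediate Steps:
$H{\left(I,p \right)} = -110 + p I^{2}$ ($H{\left(I,p \right)} = I^{2} p - 110 = p I^{2} - 110 = -110 + p I^{2}$)
$f = - \frac{7064749}{444}$ ($f = -15921 - - \frac{4175}{444} = -15921 + \frac{4175}{444} = - \frac{7064749}{444} \approx -15912.0$)
$D = - \frac{7064749}{444} \approx -15912.0$
$\frac{-46185 + D}{-7439 + H{\left(167,-32 \right)}} = \frac{-46185 - \frac{7064749}{444}}{-7439 - \left(110 + 32 \cdot 167^{2}\right)} = - \frac{27570889}{444 \left(-7439 - 892558\right)} = - \frac{27570889}{444 \left(-899997\right)} = \left(- \frac{27570889}{444}\right) \left(- \frac{1}{899997}\right) = \frac{1621817}{23505804}$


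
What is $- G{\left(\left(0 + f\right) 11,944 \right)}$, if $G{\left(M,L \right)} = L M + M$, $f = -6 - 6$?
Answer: $124740$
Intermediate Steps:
$f = -12$
$G{\left(M,L \right)} = M + L M$
$- G{\left(\left(0 + f\right) 11,944 \right)} = - \left(0 - 12\right) 11 \left(1 + 944\right) = - \left(-12\right) 11 \cdot 945 = - \left(-132\right) 945 = \left(-1\right) \left(-124740\right) = 124740$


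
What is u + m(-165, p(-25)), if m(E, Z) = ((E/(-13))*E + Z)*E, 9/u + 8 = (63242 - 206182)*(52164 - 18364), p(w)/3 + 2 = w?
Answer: 2504728190107427/6978648456 ≈ 3.5891e+5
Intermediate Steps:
p(w) = -6 + 3*w
u = -1/536819112 (u = 9/(-8 + (63242 - 206182)*(52164 - 18364)) = 9/(-8 - 142940*33800) = 9/(-8 - 4831372000) = 9/(-4831372008) = 9*(-1/4831372008) = -1/536819112 ≈ -1.8628e-9)
m(E, Z) = E*(Z - E²/13) (m(E, Z) = ((E*(-1/13))*E + Z)*E = ((-E/13)*E + Z)*E = (-E²/13 + Z)*E = (Z - E²/13)*E = E*(Z - E²/13))
u + m(-165, p(-25)) = -1/536819112 - 165*((-6 + 3*(-25)) - 1/13*(-165)²) = -1/536819112 - 165*((-6 - 75) - 1/13*27225) = -1/536819112 - 165*(-81 - 27225/13) = -1/536819112 - 165*(-28278/13) = -1/536819112 + 4665870/13 = 2504728190107427/6978648456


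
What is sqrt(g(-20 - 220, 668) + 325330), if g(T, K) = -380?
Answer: 5*sqrt(12998) ≈ 570.04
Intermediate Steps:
sqrt(g(-20 - 220, 668) + 325330) = sqrt(-380 + 325330) = sqrt(324950) = 5*sqrt(12998)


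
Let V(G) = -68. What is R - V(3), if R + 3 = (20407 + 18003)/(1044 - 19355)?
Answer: 1151805/18311 ≈ 62.902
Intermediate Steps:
R = -93343/18311 (R = -3 + (20407 + 18003)/(1044 - 19355) = -3 + 38410/(-18311) = -3 + 38410*(-1/18311) = -3 - 38410/18311 = -93343/18311 ≈ -5.0976)
R - V(3) = -93343/18311 - 1*(-68) = -93343/18311 + 68 = 1151805/18311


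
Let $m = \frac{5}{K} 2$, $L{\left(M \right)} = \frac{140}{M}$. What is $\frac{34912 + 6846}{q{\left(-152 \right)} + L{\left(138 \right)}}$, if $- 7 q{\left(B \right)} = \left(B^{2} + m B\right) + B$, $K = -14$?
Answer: $- \frac{70591899}{5567413} \approx -12.679$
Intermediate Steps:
$m = - \frac{5}{7}$ ($m = \frac{5}{-14} \cdot 2 = 5 \left(- \frac{1}{14}\right) 2 = \left(- \frac{5}{14}\right) 2 = - \frac{5}{7} \approx -0.71429$)
$q{\left(B \right)} = - \frac{2 B}{49} - \frac{B^{2}}{7}$ ($q{\left(B \right)} = - \frac{\left(B^{2} - \frac{5 B}{7}\right) + B}{7} = - \frac{B^{2} + \frac{2 B}{7}}{7} = - \frac{2 B}{49} - \frac{B^{2}}{7}$)
$\frac{34912 + 6846}{q{\left(-152 \right)} + L{\left(138 \right)}} = \frac{34912 + 6846}{\left(- \frac{1}{49}\right) \left(-152\right) \left(2 + 7 \left(-152\right)\right) + \frac{140}{138}} = \frac{41758}{\left(- \frac{1}{49}\right) \left(-152\right) \left(2 - 1064\right) + 140 \cdot \frac{1}{138}} = \frac{41758}{\left(- \frac{1}{49}\right) \left(-152\right) \left(-1062\right) + \frac{70}{69}} = \frac{41758}{- \frac{161424}{49} + \frac{70}{69}} = \frac{41758}{- \frac{11134826}{3381}} = 41758 \left(- \frac{3381}{11134826}\right) = - \frac{70591899}{5567413}$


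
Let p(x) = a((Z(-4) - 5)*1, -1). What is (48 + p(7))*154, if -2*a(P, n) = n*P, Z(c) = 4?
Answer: 7315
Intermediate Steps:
a(P, n) = -P*n/2 (a(P, n) = -n*P/2 = -P*n/2)
p(x) = -1/2 (p(x) = -1/2*(4 - 5)*1*(-1) = -1/2*(-1*1)*(-1) = -1/2*(-1)*(-1) = -1/2)
(48 + p(7))*154 = (48 - 1/2)*154 = (95/2)*154 = 7315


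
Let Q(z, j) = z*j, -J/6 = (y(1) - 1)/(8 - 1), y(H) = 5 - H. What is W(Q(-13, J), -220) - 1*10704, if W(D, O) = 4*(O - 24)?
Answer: -11680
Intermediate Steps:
J = -18/7 (J = -6*((5 - 1*1) - 1)/(8 - 1) = -6*((5 - 1) - 1)/7 = -6*(4 - 1)/7 = -18/7 ≈ -2.5714)
Q(z, j) = j*z
W(D, O) = -96 + 4*O (W(D, O) = 4*(-24 + O) = -96 + 4*O)
W(Q(-13, J), -220) - 1*10704 = (-96 + 4*(-220)) - 1*10704 = (-96 - 880) - 10704 = -976 - 10704 = -11680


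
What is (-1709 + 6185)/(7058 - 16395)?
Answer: -4476/9337 ≈ -0.47938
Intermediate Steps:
(-1709 + 6185)/(7058 - 16395) = 4476/(-9337) = 4476*(-1/9337) = -4476/9337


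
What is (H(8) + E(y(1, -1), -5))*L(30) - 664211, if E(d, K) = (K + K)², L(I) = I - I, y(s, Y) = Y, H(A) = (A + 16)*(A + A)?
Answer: -664211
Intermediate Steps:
H(A) = 2*A*(16 + A) (H(A) = (16 + A)*(2*A) = 2*A*(16 + A))
L(I) = 0
E(d, K) = 4*K² (E(d, K) = (2*K)² = 4*K²)
(H(8) + E(y(1, -1), -5))*L(30) - 664211 = (2*8*(16 + 8) + 4*(-5)²)*0 - 664211 = (2*8*24 + 4*25)*0 - 664211 = (384 + 100)*0 - 664211 = 484*0 - 664211 = 0 - 664211 = -664211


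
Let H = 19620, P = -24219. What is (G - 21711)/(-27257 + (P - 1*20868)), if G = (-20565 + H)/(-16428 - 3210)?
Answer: 47373297/157854608 ≈ 0.30011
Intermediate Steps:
G = 105/2182 (G = (-20565 + 19620)/(-16428 - 3210) = -945/(-19638) = -945*(-1/19638) = 105/2182 ≈ 0.048121)
(G - 21711)/(-27257 + (P - 1*20868)) = (105/2182 - 21711)/(-27257 + (-24219 - 1*20868)) = -47373297/(2182*(-27257 + (-24219 - 20868))) = -47373297/(2182*(-27257 - 45087)) = -47373297/2182/(-72344) = -47373297/2182*(-1/72344) = 47373297/157854608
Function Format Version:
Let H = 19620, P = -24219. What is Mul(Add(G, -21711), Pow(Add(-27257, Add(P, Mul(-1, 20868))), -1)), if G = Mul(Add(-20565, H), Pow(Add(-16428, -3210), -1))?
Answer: Rational(47373297, 157854608) ≈ 0.30011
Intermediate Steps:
G = Rational(105, 2182) (G = Mul(Add(-20565, 19620), Pow(Add(-16428, -3210), -1)) = Mul(-945, Pow(-19638, -1)) = Mul(-945, Rational(-1, 19638)) = Rational(105, 2182) ≈ 0.048121)
Mul(Add(G, -21711), Pow(Add(-27257, Add(P, Mul(-1, 20868))), -1)) = Mul(Add(Rational(105, 2182), -21711), Pow(Add(-27257, Add(-24219, Mul(-1, 20868))), -1)) = Mul(Rational(-47373297, 2182), Pow(Add(-27257, Add(-24219, -20868)), -1)) = Mul(Rational(-47373297, 2182), Pow(Add(-27257, -45087), -1)) = Mul(Rational(-47373297, 2182), Pow(-72344, -1)) = Mul(Rational(-47373297, 2182), Rational(-1, 72344)) = Rational(47373297, 157854608)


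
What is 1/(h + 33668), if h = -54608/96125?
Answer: 96125/3236281892 ≈ 2.9702e-5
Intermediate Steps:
h = -54608/96125 (h = -54608*1/96125 = -54608/96125 ≈ -0.56809)
1/(h + 33668) = 1/(-54608/96125 + 33668) = 1/(3236281892/96125) = 96125/3236281892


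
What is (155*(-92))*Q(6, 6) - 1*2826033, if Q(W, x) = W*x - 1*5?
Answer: -3268093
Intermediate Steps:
Q(W, x) = -5 + W*x (Q(W, x) = W*x - 5 = -5 + W*x)
(155*(-92))*Q(6, 6) - 1*2826033 = (155*(-92))*(-5 + 6*6) - 1*2826033 = -14260*(-5 + 36) - 2826033 = -14260*31 - 2826033 = -442060 - 2826033 = -3268093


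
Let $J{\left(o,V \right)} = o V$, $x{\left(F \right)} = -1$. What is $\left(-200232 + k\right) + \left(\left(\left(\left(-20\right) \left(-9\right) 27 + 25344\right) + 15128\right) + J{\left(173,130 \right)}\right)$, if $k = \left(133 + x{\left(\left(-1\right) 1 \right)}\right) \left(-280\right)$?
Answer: $-169370$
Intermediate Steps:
$J{\left(o,V \right)} = V o$
$k = -36960$ ($k = \left(133 - 1\right) \left(-280\right) = 132 \left(-280\right) = -36960$)
$\left(-200232 + k\right) + \left(\left(\left(\left(-20\right) \left(-9\right) 27 + 25344\right) + 15128\right) + J{\left(173,130 \right)}\right) = \left(-200232 - 36960\right) + \left(\left(\left(\left(-20\right) \left(-9\right) 27 + 25344\right) + 15128\right) + 130 \cdot 173\right) = -237192 + \left(\left(\left(180 \cdot 27 + 25344\right) + 15128\right) + 22490\right) = -237192 + \left(\left(\left(4860 + 25344\right) + 15128\right) + 22490\right) = -237192 + \left(\left(30204 + 15128\right) + 22490\right) = -237192 + \left(45332 + 22490\right) = -237192 + 67822 = -169370$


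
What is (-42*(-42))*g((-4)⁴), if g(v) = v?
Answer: 451584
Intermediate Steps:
(-42*(-42))*g((-4)⁴) = -42*(-42)*(-4)⁴ = 1764*256 = 451584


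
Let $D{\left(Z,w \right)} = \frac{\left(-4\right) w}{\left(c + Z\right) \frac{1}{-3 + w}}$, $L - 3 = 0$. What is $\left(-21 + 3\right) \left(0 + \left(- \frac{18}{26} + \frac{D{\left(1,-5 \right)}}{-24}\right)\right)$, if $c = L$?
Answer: $- \frac{228}{13} \approx -17.538$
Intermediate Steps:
$L = 3$ ($L = 3 + 0 = 3$)
$c = 3$
$D{\left(Z,w \right)} = - \frac{4 w \left(-3 + w\right)}{3 + Z}$ ($D{\left(Z,w \right)} = \frac{\left(-4\right) w}{\left(3 + Z\right) \frac{1}{-3 + w}} = \frac{\left(-4\right) w}{\frac{1}{-3 + w} \left(3 + Z\right)} = - 4 w \frac{-3 + w}{3 + Z} = - \frac{4 w \left(-3 + w\right)}{3 + Z}$)
$\left(-21 + 3\right) \left(0 + \left(- \frac{18}{26} + \frac{D{\left(1,-5 \right)}}{-24}\right)\right) = \left(-21 + 3\right) \left(0 - \left(\frac{9}{13} - \frac{4 \left(-5\right) \frac{1}{3 + 1} \left(3 - -5\right)}{-24}\right)\right) = - 18 \left(0 - \left(\frac{9}{13} - 4 \left(-5\right) \frac{1}{4} \left(3 + 5\right) \left(- \frac{1}{24}\right)\right)\right) = - 18 \left(0 - \left(\frac{9}{13} - 4 \left(-5\right) \frac{1}{4} \cdot 8 \left(- \frac{1}{24}\right)\right)\right) = - 18 \left(0 - - \frac{38}{39}\right) = - 18 \left(0 + \left(- \frac{9}{13} + \frac{5}{3}\right)\right) = - 18 \left(0 + \frac{38}{39}\right) = \left(-18\right) \frac{38}{39} = - \frac{228}{13}$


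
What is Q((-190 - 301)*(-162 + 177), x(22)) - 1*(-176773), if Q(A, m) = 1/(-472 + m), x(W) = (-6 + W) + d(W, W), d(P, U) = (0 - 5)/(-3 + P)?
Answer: 1532445118/8669 ≈ 1.7677e+5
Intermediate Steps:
d(P, U) = -5/(-3 + P)
x(W) = -6 + W - 5/(-3 + W) (x(W) = (-6 + W) - 5/(-3 + W) = -6 + W - 5/(-3 + W))
Q((-190 - 301)*(-162 + 177), x(22)) - 1*(-176773) = 1/(-472 + (-5 + (-6 + 22)*(-3 + 22))/(-3 + 22)) - 1*(-176773) = 1/(-472 + (-5 + 16*19)/19) + 176773 = 1/(-472 + (-5 + 304)/19) + 176773 = 1/(-472 + (1/19)*299) + 176773 = 1/(-472 + 299/19) + 176773 = 1/(-8669/19) + 176773 = -19/8669 + 176773 = 1532445118/8669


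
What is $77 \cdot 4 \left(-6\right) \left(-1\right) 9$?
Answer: $16632$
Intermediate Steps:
$77 \cdot 4 \left(-6\right) \left(-1\right) 9 = 77 \left(\left(-24\right) \left(-1\right)\right) 9 = 77 \cdot 24 \cdot 9 = 1848 \cdot 9 = 16632$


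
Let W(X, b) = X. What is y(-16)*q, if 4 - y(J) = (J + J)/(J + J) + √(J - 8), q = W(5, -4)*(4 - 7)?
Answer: -45 + 30*I*√6 ≈ -45.0 + 73.485*I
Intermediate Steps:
q = -15 (q = 5*(4 - 7) = 5*(-3) = -15)
y(J) = 3 - √(-8 + J) (y(J) = 4 - ((J + J)/(J + J) + √(J - 8)) = 4 - ((2*J)/((2*J)) + √(-8 + J)) = 4 - ((2*J)*(1/(2*J)) + √(-8 + J)) = 4 - (1 + √(-8 + J)) = 4 + (-1 - √(-8 + J)) = 3 - √(-8 + J))
y(-16)*q = (3 - √(-8 - 16))*(-15) = (3 - √(-24))*(-15) = (3 - 2*I*√6)*(-15) = -45 + 30*I*√6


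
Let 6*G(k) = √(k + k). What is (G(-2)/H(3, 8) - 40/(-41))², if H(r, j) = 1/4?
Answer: -12496/15129 + 320*I/123 ≈ -0.82596 + 2.6016*I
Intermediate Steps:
H(r, j) = ¼
G(k) = √2*√k/6 (G(k) = √(k + k)/6 = √(2*k)/6 = (√2*√k)/6 = √2*√k/6)
(G(-2)/H(3, 8) - 40/(-41))² = ((√2*√(-2)/6)/(¼) - 40/(-41))² = ((√2*(I*√2)/6)*4 - 40*(-1/41))² = ((I/3)*4 + 40/41)² = (4*I/3 + 40/41)² = (40/41 + 4*I/3)²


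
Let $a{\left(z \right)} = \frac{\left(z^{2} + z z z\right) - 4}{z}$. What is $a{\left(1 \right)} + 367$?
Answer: $365$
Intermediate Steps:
$a{\left(z \right)} = \frac{-4 + z^{2} + z^{3}}{z}$ ($a{\left(z \right)} = \frac{\left(z^{2} + z^{2} z\right) - 4}{z} = \frac{\left(z^{2} + z^{3}\right) - 4}{z} = \frac{-4 + z^{2} + z^{3}}{z}$)
$a{\left(1 \right)} + 367 = \left(1 + 1^{2} - \frac{4}{1}\right) + 367 = \left(1 + 1 - 4\right) + 367 = -2 + 367 = 365$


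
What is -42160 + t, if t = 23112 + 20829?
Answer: 1781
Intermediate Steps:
t = 43941
-42160 + t = -42160 + 43941 = 1781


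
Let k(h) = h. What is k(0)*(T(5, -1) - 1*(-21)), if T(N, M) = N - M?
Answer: 0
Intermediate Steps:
k(0)*(T(5, -1) - 1*(-21)) = 0*((5 - 1*(-1)) - 1*(-21)) = 0*((5 + 1) + 21) = 0*(6 + 21) = 0*27 = 0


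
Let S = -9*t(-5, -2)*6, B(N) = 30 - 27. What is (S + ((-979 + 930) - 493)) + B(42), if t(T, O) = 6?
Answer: -863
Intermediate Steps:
B(N) = 3
S = -324 (S = -9*6*6 = -54*6 = -324)
(S + ((-979 + 930) - 493)) + B(42) = (-324 + ((-979 + 930) - 493)) + 3 = (-324 + (-49 - 493)) + 3 = (-324 - 542) + 3 = -866 + 3 = -863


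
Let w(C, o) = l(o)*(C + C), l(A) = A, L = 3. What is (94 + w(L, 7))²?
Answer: 18496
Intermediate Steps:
w(C, o) = 2*C*o (w(C, o) = o*(C + C) = o*(2*C) = 2*C*o)
(94 + w(L, 7))² = (94 + 2*3*7)² = (94 + 42)² = 136² = 18496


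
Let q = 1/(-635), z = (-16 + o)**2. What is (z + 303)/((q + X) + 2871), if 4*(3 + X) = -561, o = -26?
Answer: 5250180/6928481 ≈ 0.75777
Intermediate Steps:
X = -573/4 (X = -3 + (1/4)*(-561) = -3 - 561/4 = -573/4 ≈ -143.25)
z = 1764 (z = (-16 - 26)**2 = (-42)**2 = 1764)
q = -1/635 ≈ -0.0015748
(z + 303)/((q + X) + 2871) = (1764 + 303)/((-1/635 - 573/4) + 2871) = 2067/(-363859/2540 + 2871) = 2067/(6928481/2540) = 2067*(2540/6928481) = 5250180/6928481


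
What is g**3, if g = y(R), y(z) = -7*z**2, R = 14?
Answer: -2582630848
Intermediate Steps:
g = -1372 (g = -7*14**2 = -7*196 = -1372)
g**3 = (-1372)**3 = -2582630848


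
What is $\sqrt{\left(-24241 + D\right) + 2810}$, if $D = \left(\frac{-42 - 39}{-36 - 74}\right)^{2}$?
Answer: $\frac{7 i \sqrt{5292011}}{110} \approx 146.39 i$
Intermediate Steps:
$D = \frac{6561}{12100}$ ($D = \left(- \frac{81}{-110}\right)^{2} = \left(\left(-81\right) \left(- \frac{1}{110}\right)\right)^{2} = \left(\frac{81}{110}\right)^{2} = \frac{6561}{12100} \approx 0.54223$)
$\sqrt{\left(-24241 + D\right) + 2810} = \sqrt{\left(-24241 + \frac{6561}{12100}\right) + 2810} = \sqrt{- \frac{293309539}{12100} + 2810} = \sqrt{- \frac{259308539}{12100}} = \frac{7 i \sqrt{5292011}}{110}$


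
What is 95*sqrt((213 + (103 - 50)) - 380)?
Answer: 95*I*sqrt(114) ≈ 1014.3*I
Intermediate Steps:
95*sqrt((213 + (103 - 50)) - 380) = 95*sqrt((213 + 53) - 380) = 95*sqrt(266 - 380) = 95*sqrt(-114) = 95*(I*sqrt(114)) = 95*I*sqrt(114)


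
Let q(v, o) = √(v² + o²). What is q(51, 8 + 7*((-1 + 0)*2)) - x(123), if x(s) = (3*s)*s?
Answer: -45387 + 3*√293 ≈ -45336.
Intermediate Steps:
q(v, o) = √(o² + v²)
x(s) = 3*s²
q(51, 8 + 7*((-1 + 0)*2)) - x(123) = √((8 + 7*((-1 + 0)*2))² + 51²) - 3*123² = √((8 + 7*(-1*2))² + 2601) - 3*15129 = √((8 + 7*(-2))² + 2601) - 1*45387 = √((8 - 14)² + 2601) - 45387 = √((-6)² + 2601) - 45387 = √(36 + 2601) - 45387 = √2637 - 45387 = 3*√293 - 45387 = -45387 + 3*√293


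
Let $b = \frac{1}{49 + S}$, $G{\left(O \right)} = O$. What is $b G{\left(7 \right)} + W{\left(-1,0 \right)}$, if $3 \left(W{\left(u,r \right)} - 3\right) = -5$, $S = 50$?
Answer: $\frac{139}{99} \approx 1.404$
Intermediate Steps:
$W{\left(u,r \right)} = \frac{4}{3}$ ($W{\left(u,r \right)} = 3 + \frac{1}{3} \left(-5\right) = 3 - \frac{5}{3} = \frac{4}{3}$)
$b = \frac{1}{99}$ ($b = \frac{1}{49 + 50} = \frac{1}{99} \approx 0.010101$)
$b G{\left(7 \right)} + W{\left(-1,0 \right)} = \frac{1}{99} \cdot 7 + \frac{4}{3} = \frac{7}{99} + \frac{4}{3} = \frac{139}{99}$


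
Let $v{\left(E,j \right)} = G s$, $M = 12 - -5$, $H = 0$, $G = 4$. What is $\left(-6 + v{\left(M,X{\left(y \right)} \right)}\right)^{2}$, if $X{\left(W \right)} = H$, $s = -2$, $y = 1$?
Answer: $196$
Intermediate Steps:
$X{\left(W \right)} = 0$
$M = 17$ ($M = 12 + 5 = 17$)
$v{\left(E,j \right)} = -8$ ($v{\left(E,j \right)} = 4 \left(-2\right) = -8$)
$\left(-6 + v{\left(M,X{\left(y \right)} \right)}\right)^{2} = \left(-6 - 8\right)^{2} = \left(-14\right)^{2} = 196$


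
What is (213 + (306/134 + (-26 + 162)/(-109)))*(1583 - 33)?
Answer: 2422811200/7303 ≈ 3.3176e+5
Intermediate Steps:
(213 + (306/134 + (-26 + 162)/(-109)))*(1583 - 33) = (213 + (306*(1/134) + 136*(-1/109)))*1550 = (213 + (153/67 - 136/109))*1550 = (213 + 7565/7303)*1550 = (1563104/7303)*1550 = 2422811200/7303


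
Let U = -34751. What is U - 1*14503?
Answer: -49254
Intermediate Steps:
U - 1*14503 = -34751 - 1*14503 = -34751 - 14503 = -49254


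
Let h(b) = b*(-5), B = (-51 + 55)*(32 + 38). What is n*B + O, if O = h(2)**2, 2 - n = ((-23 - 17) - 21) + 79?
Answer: -4380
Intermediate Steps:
B = 280 (B = 4*70 = 280)
h(b) = -5*b
n = -16 (n = 2 - (((-23 - 17) - 21) + 79) = 2 - ((-40 - 21) + 79) = 2 - (-61 + 79) = 2 - 1*18 = 2 - 18 = -16)
O = 100 (O = (-5*2)**2 = (-10)**2 = 100)
n*B + O = -16*280 + 100 = -4480 + 100 = -4380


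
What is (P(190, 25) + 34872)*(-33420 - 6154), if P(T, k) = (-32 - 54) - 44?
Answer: -1374879908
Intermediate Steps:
P(T, k) = -130 (P(T, k) = -86 - 44 = -130)
(P(190, 25) + 34872)*(-33420 - 6154) = (-130 + 34872)*(-33420 - 6154) = 34742*(-39574) = -1374879908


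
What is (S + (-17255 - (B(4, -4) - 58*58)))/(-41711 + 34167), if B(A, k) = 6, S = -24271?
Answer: 4771/943 ≈ 5.0594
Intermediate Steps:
(S + (-17255 - (B(4, -4) - 58*58)))/(-41711 + 34167) = (-24271 + (-17255 - (6 - 58*58)))/(-41711 + 34167) = (-24271 + (-17255 - (6 - 3364)))/(-7544) = (-24271 + (-17255 - 1*(-3358)))*(-1/7544) = (-24271 + (-17255 + 3358))*(-1/7544) = (-24271 - 13897)*(-1/7544) = -38168*(-1/7544) = 4771/943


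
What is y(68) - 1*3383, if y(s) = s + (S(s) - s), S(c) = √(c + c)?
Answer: -3383 + 2*√34 ≈ -3371.3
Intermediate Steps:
S(c) = √2*√c (S(c) = √(2*c) = √2*√c)
y(s) = √2*√s (y(s) = s + (√2*√s - s) = s + (-s + √2*√s) = √2*√s)
y(68) - 1*3383 = √2*√68 - 1*3383 = √2*(2*√17) - 3383 = 2*√34 - 3383 = -3383 + 2*√34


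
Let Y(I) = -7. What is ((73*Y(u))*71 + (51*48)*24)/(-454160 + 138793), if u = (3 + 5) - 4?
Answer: -22471/315367 ≈ -0.071254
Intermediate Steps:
u = 4 (u = 8 - 4 = 4)
((73*Y(u))*71 + (51*48)*24)/(-454160 + 138793) = ((73*(-7))*71 + (51*48)*24)/(-454160 + 138793) = (-511*71 + 2448*24)/(-315367) = (-36281 + 58752)*(-1/315367) = 22471*(-1/315367) = -22471/315367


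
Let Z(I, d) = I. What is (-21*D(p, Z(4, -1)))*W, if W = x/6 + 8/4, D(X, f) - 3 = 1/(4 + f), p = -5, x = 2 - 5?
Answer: -1575/16 ≈ -98.438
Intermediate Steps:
x = -3
D(X, f) = 3 + 1/(4 + f)
W = 3/2 (W = -3/6 + 8/4 = -3*⅙ + 8*(¼) = -½ + 2 = 3/2 ≈ 1.5000)
(-21*D(p, Z(4, -1)))*W = -21*(13 + 3*4)/(4 + 4)*(3/2) = -21*(13 + 12)/8*(3/2) = -21*25/8*(3/2) = -525/8*3/2 = -1575/16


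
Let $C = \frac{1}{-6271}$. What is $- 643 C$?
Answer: $\frac{643}{6271} \approx 0.10254$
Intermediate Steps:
$C = - \frac{1}{6271} \approx -0.00015946$
$- 643 C = \left(-643\right) \left(- \frac{1}{6271}\right) = \frac{643}{6271}$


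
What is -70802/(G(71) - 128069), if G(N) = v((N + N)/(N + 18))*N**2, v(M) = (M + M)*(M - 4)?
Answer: 560822642/1320806365 ≈ 0.42461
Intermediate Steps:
v(M) = 2*M*(-4 + M) (v(M) = (2*M)*(-4 + M) = 2*M*(-4 + M))
G(N) = 4*N**3*(-4 + 2*N/(18 + N))/(18 + N) (G(N) = (2*((N + N)/(N + 18))*(-4 + (N + N)/(N + 18)))*N**2 = (2*((2*N)/(18 + N))*(-4 + (2*N)/(18 + N)))*N**2 = (2*(2*N/(18 + N))*(-4 + 2*N/(18 + N)))*N**2 = (4*N*(-4 + 2*N/(18 + N))/(18 + N))*N**2 = 4*N**3*(-4 + 2*N/(18 + N))/(18 + N))
-70802/(G(71) - 128069) = -70802/(8*71**3*(-36 - 1*71)/(18 + 71)**2 - 128069) = -70802/(8*357911*(-36 - 71)/89**2 - 128069) = -70802/(8*357911*(1/7921)*(-107) - 128069) = -70802/(-306371816/7921 - 128069) = -70802/(-1320806365/7921) = -70802*(-7921/1320806365) = 560822642/1320806365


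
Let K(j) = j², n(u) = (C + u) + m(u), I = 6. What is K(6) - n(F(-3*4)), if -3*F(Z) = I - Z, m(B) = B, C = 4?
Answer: 44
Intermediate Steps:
F(Z) = -2 + Z/3 (F(Z) = -(6 - Z)/3 = -2 + Z/3)
n(u) = 4 + 2*u (n(u) = (4 + u) + u = 4 + 2*u)
K(6) - n(F(-3*4)) = 6² - (4 + 2*(-2 + (-3*4)/3)) = 36 - (4 + 2*(-2 + (⅓)*(-12))) = 36 - (4 + 2*(-2 - 4)) = 36 - (4 + 2*(-6)) = 36 - (4 - 12) = 36 - 1*(-8) = 36 + 8 = 44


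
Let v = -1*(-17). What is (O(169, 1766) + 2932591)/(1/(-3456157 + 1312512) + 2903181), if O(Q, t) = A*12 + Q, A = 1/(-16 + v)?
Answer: 1571705508485/1555847358686 ≈ 1.0102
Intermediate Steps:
v = 17
A = 1 (A = 1/(-16 + 17) = 1/1 = 1)
O(Q, t) = 12 + Q (O(Q, t) = 1*12 + Q = 12 + Q)
(O(169, 1766) + 2932591)/(1/(-3456157 + 1312512) + 2903181) = ((12 + 169) + 2932591)/(1/(-3456157 + 1312512) + 2903181) = (181 + 2932591)/(1/(-2143645) + 2903181) = 2932772/(-1/2143645 + 2903181) = 2932772/(6223389434744/2143645) = 2932772*(2143645/6223389434744) = 1571705508485/1555847358686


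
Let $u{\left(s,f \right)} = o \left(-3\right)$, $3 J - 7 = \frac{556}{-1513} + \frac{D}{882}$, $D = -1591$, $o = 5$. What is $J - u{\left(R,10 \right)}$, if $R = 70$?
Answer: $\frac{66494657}{4003398} \approx 16.61$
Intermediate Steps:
$J = \frac{6443687}{4003398}$ ($J = \frac{7}{3} + \frac{\frac{556}{-1513} - \frac{1591}{882}}{3} = \frac{7}{3} + \frac{556 \left(- \frac{1}{1513}\right) - \frac{1591}{882}}{3} = \frac{7}{3} + \frac{- \frac{556}{1513} - \frac{1591}{882}}{3} = \frac{7}{3} + \frac{1}{3} \left(- \frac{2897575}{1334466}\right) = \frac{7}{3} - \frac{2897575}{4003398} = \frac{6443687}{4003398} \approx 1.6096$)
$u{\left(s,f \right)} = -15$ ($u{\left(s,f \right)} = 5 \left(-3\right) = -15$)
$J - u{\left(R,10 \right)} = \frac{6443687}{4003398} - -15 = \frac{6443687}{4003398} + 15 = \frac{66494657}{4003398}$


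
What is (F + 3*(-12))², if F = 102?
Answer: 4356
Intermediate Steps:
(F + 3*(-12))² = (102 + 3*(-12))² = (102 - 36)² = 66² = 4356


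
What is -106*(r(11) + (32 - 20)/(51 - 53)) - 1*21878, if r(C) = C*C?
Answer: -34068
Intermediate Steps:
r(C) = C**2
-106*(r(11) + (32 - 20)/(51 - 53)) - 1*21878 = -106*(11**2 + (32 - 20)/(51 - 53)) - 1*21878 = -106*(121 + 12/(-2)) - 21878 = -106*(121 + 12*(-1/2)) - 21878 = -106*(121 - 6) - 21878 = -106*115 - 21878 = -12190 - 21878 = -34068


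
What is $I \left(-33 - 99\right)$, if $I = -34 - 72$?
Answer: $13992$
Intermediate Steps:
$I = -106$
$I \left(-33 - 99\right) = - 106 \left(-33 - 99\right) = \left(-106\right) \left(-132\right) = 13992$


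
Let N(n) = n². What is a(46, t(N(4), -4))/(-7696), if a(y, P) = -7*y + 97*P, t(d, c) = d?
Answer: -615/3848 ≈ -0.15982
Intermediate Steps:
a(46, t(N(4), -4))/(-7696) = (-7*46 + 97*4²)/(-7696) = (-322 + 97*16)*(-1/7696) = (-322 + 1552)*(-1/7696) = 1230*(-1/7696) = -615/3848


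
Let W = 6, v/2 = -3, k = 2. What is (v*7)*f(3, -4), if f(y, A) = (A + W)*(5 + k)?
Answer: -588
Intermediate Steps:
v = -6 (v = 2*(-3) = -6)
f(y, A) = 42 + 7*A (f(y, A) = (A + 6)*(5 + 2) = (6 + A)*7 = 42 + 7*A)
(v*7)*f(3, -4) = (-6*7)*(42 + 7*(-4)) = -42*(42 - 28) = -42*14 = -588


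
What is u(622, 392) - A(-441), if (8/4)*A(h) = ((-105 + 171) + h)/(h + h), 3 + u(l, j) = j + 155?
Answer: 319747/588 ≈ 543.79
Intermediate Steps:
u(l, j) = 152 + j (u(l, j) = -3 + (j + 155) = -3 + (155 + j) = 152 + j)
A(h) = (66 + h)/(4*h) (A(h) = (((-105 + 171) + h)/(h + h))/2 = ((66 + h)/((2*h)))/2 = ((66 + h)*(1/(2*h)))/2 = ((66 + h)/(2*h))/2 = (66 + h)/(4*h))
u(622, 392) - A(-441) = (152 + 392) - (66 - 441)/(4*(-441)) = 544 - (-1)*(-375)/(4*441) = 544 - 1*125/588 = 544 - 125/588 = 319747/588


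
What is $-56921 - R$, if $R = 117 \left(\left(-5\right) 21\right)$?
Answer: $-44636$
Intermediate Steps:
$R = -12285$ ($R = 117 \left(-105\right) = -12285$)
$-56921 - R = -56921 - -12285 = -56921 + 12285 = -44636$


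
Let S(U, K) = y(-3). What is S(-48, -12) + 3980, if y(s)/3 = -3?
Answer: 3971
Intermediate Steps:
y(s) = -9 (y(s) = 3*(-3) = -9)
S(U, K) = -9
S(-48, -12) + 3980 = -9 + 3980 = 3971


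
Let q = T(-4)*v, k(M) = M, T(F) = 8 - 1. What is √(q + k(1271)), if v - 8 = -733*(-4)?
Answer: √21851 ≈ 147.82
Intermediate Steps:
T(F) = 7
v = 2940 (v = 8 - 733*(-4) = 8 + 2932 = 2940)
q = 20580 (q = 7*2940 = 20580)
√(q + k(1271)) = √(20580 + 1271) = √21851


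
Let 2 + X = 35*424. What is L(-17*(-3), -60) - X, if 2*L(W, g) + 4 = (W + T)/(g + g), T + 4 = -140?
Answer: -1187169/80 ≈ -14840.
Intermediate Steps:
T = -144 (T = -4 - 140 = -144)
X = 14838 (X = -2 + 35*424 = -2 + 14840 = 14838)
L(W, g) = -2 + (-144 + W)/(4*g) (L(W, g) = -2 + ((W - 144)/(g + g))/2 = -2 + ((-144 + W)/((2*g)))/2 = -2 + ((-144 + W)*(1/(2*g)))/2 = -2 + ((-144 + W)/(2*g))/2 = -2 + (-144 + W)/(4*g))
L(-17*(-3), -60) - X = (¼)*(-144 - 17*(-3) - 8*(-60))/(-60) - 1*14838 = (¼)*(-1/60)*(-144 + 51 + 480) - 14838 = (¼)*(-1/60)*387 - 14838 = -129/80 - 14838 = -1187169/80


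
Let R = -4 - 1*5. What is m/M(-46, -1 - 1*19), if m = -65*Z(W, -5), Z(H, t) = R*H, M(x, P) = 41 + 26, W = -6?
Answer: -3510/67 ≈ -52.388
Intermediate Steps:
M(x, P) = 67
R = -9 (R = -4 - 5 = -9)
Z(H, t) = -9*H
m = -3510 (m = -(-585)*(-6) = -65*54 = -3510)
m/M(-46, -1 - 1*19) = -3510/67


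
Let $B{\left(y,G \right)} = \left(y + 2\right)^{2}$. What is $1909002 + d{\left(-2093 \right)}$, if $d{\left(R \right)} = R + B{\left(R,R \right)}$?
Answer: $6279190$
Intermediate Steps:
$B{\left(y,G \right)} = \left(2 + y\right)^{2}$
$d{\left(R \right)} = R + \left(2 + R\right)^{2}$
$1909002 + d{\left(-2093 \right)} = 1909002 - \left(2093 - \left(2 - 2093\right)^{2}\right) = 1909002 - \left(2093 - \left(-2091\right)^{2}\right) = 1909002 + \left(-2093 + 4372281\right) = 1909002 + 4370188 = 6279190$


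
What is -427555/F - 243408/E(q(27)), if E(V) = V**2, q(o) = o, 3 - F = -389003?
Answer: -31666286681/94528458 ≈ -334.99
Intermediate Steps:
F = 389006 (F = 3 - 1*(-389003) = 3 + 389003 = 389006)
-427555/F - 243408/E(q(27)) = -427555/389006 - 243408/(27**2) = -427555*1/389006 - 243408/729 = -427555/389006 - 243408*1/729 = -427555/389006 - 81136/243 = -31666286681/94528458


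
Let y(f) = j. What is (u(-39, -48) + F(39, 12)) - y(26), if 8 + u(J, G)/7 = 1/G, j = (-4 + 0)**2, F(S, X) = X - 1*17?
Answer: -3703/48 ≈ -77.146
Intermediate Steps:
F(S, X) = -17 + X (F(S, X) = X - 17 = -17 + X)
j = 16 (j = (-4)**2 = 16)
y(f) = 16
u(J, G) = -56 + 7/G
(u(-39, -48) + F(39, 12)) - y(26) = ((-56 + 7/(-48)) + (-17 + 12)) - 1*16 = ((-56 + 7*(-1/48)) - 5) - 16 = ((-56 - 7/48) - 5) - 16 = (-2695/48 - 5) - 16 = -2935/48 - 16 = -3703/48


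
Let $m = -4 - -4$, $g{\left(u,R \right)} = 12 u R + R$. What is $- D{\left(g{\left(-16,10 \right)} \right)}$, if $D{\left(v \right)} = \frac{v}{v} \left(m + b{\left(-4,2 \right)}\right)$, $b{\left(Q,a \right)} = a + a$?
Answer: $-4$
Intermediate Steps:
$g{\left(u,R \right)} = R + 12 R u$ ($g{\left(u,R \right)} = 12 R u + R = R + 12 R u$)
$m = 0$ ($m = -4 + 4 = 0$)
$b{\left(Q,a \right)} = 2 a$
$D{\left(v \right)} = 4$ ($D{\left(v \right)} = \frac{v}{v} \left(0 + 2 \cdot 2\right) = 1 \left(0 + 4\right) = 1 \cdot 4 = 4$)
$- D{\left(g{\left(-16,10 \right)} \right)} = \left(-1\right) 4 = -4$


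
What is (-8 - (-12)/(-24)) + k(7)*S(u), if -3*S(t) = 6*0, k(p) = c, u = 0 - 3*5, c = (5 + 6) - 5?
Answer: -17/2 ≈ -8.5000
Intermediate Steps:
c = 6 (c = 11 - 5 = 6)
u = -15 (u = 0 - 15 = -15)
k(p) = 6
S(t) = 0 (S(t) = -2*0 = -⅓*0 = 0)
(-8 - (-12)/(-24)) + k(7)*S(u) = (-8 - (-12)/(-24)) + 6*0 = (-8 - (-12)*(-1)/24) + 0 = (-8 - 1*½) + 0 = (-8 - ½) + 0 = -17/2 + 0 = -17/2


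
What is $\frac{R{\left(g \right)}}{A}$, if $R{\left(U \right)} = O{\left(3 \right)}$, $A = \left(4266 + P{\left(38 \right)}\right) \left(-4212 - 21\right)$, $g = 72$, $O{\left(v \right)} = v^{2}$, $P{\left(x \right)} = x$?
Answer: $- \frac{3}{6072944} \approx -4.9399 \cdot 10^{-7}$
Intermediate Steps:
$A = -18218832$ ($A = \left(4266 + 38\right) \left(-4212 - 21\right) = 4304 \left(-4233\right) = -18218832$)
$R{\left(U \right)} = 9$ ($R{\left(U \right)} = 3^{2} = 9$)
$\frac{R{\left(g \right)}}{A} = \frac{9}{-18218832} = 9 \left(- \frac{1}{18218832}\right) = - \frac{3}{6072944}$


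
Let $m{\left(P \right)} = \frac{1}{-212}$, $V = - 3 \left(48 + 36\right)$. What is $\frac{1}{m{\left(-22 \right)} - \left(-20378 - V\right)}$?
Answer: $\frac{212}{4266711} \approx 4.9687 \cdot 10^{-5}$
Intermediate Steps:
$V = -252$ ($V = \left(-3\right) 84 = -252$)
$m{\left(P \right)} = - \frac{1}{212}$
$\frac{1}{m{\left(-22 \right)} - \left(-20378 - V\right)} = \frac{1}{- \frac{1}{212} - \left(-20378 - -252\right)} = \frac{1}{- \frac{1}{212} - \left(-20378 + 252\right)} = \frac{1}{- \frac{1}{212} - -20126} = \frac{1}{- \frac{1}{212} + 20126} = \frac{1}{\frac{4266711}{212}} = \frac{212}{4266711}$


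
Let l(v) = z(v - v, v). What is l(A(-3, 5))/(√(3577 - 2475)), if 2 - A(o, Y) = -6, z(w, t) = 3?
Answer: 3*√1102/1102 ≈ 0.090371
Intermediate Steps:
A(o, Y) = 8 (A(o, Y) = 2 - 1*(-6) = 2 + 6 = 8)
l(v) = 3
l(A(-3, 5))/(√(3577 - 2475)) = 3/(√(3577 - 2475)) = 3/(√1102) = 3*(√1102/1102) = 3*√1102/1102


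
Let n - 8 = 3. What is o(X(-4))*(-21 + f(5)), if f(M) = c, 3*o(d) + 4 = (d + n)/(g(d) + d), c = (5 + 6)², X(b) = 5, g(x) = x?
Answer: -80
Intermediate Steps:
n = 11 (n = 8 + 3 = 11)
c = 121 (c = 11² = 121)
o(d) = -4/3 + (11 + d)/(6*d) (o(d) = -4/3 + ((d + 11)/(d + d))/3 = -4/3 + ((11 + d)/((2*d)))/3 = -4/3 + ((11 + d)*(1/(2*d)))/3 = -4/3 + ((11 + d)/(2*d))/3 = -4/3 + (11 + d)/(6*d))
f(M) = 121
o(X(-4))*(-21 + f(5)) = ((⅙)*(11 - 7*5)/5)*(-21 + 121) = ((⅙)*(⅕)*(11 - 35))*100 = ((⅙)*(⅕)*(-24))*100 = -⅘*100 = -80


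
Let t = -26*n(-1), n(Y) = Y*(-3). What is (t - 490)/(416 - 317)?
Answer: -568/99 ≈ -5.7374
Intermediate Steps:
n(Y) = -3*Y
t = -78 (t = -(-78)*(-1) = -26*3 = -78)
(t - 490)/(416 - 317) = (-78 - 490)/(416 - 317) = -568/99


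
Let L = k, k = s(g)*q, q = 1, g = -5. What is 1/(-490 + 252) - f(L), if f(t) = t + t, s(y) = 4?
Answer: -1905/238 ≈ -8.0042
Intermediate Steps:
k = 4 (k = 4*1 = 4)
L = 4
f(t) = 2*t
1/(-490 + 252) - f(L) = 1/(-490 + 252) - 2*4 = 1/(-238) - 1*8 = -1/238 - 8 = -1905/238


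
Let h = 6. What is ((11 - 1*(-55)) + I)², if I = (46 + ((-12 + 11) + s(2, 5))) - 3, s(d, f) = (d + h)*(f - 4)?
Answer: 13456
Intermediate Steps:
s(d, f) = (-4 + f)*(6 + d) (s(d, f) = (d + 6)*(f - 4) = (6 + d)*(-4 + f) = (-4 + f)*(6 + d))
I = 50 (I = (46 + ((-12 + 11) + (-24 - 4*2 + 6*5 + 2*5))) - 3 = (46 + (-1 + (-24 - 8 + 30 + 10))) - 3 = (46 + (-1 + 8)) - 3 = (46 + 7) - 3 = 53 - 3 = 50)
((11 - 1*(-55)) + I)² = ((11 - 1*(-55)) + 50)² = ((11 + 55) + 50)² = (66 + 50)² = 116² = 13456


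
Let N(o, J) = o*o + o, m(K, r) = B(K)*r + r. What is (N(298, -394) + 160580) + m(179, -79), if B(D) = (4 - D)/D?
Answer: 44692762/179 ≈ 2.4968e+5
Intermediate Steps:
B(D) = (4 - D)/D
m(K, r) = r + r*(4 - K)/K (m(K, r) = ((4 - K)/K)*r + r = r*(4 - K)/K + r = r + r*(4 - K)/K)
N(o, J) = o + o² (N(o, J) = o² + o = o + o²)
(N(298, -394) + 160580) + m(179, -79) = (298*(1 + 298) + 160580) + 4*(-79)/179 = (298*299 + 160580) + 4*(-79)*(1/179) = (89102 + 160580) - 316/179 = 249682 - 316/179 = 44692762/179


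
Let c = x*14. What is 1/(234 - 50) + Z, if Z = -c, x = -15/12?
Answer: 3221/184 ≈ 17.505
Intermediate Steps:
x = -5/4 (x = -15*1/12 = -5/4 ≈ -1.2500)
c = -35/2 (c = -5/4*14 = -35/2 ≈ -17.500)
Z = 35/2 (Z = -1*(-35/2) = 35/2 ≈ 17.500)
1/(234 - 50) + Z = 1/(234 - 50) + 35/2 = 1/184 + 35/2 = 3221/184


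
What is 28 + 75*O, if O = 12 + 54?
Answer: 4978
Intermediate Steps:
O = 66
28 + 75*O = 28 + 75*66 = 28 + 4950 = 4978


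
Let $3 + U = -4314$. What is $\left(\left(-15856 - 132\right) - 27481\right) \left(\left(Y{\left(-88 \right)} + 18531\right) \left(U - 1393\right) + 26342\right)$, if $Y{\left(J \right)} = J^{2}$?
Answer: $6520519876852$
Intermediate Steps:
$U = -4317$ ($U = -3 - 4314 = -4317$)
$\left(\left(-15856 - 132\right) - 27481\right) \left(\left(Y{\left(-88 \right)} + 18531\right) \left(U - 1393\right) + 26342\right) = \left(\left(-15856 - 132\right) - 27481\right) \left(\left(\left(-88\right)^{2} + 18531\right) \left(-4317 - 1393\right) + 26342\right) = \left(\left(-15856 - 132\right) - 27481\right) \left(\left(7744 + 18531\right) \left(-5710\right) + 26342\right) = \left(-15988 - 27481\right) \left(26275 \left(-5710\right) + 26342\right) = - 43469 \left(-150030250 + 26342\right) = \left(-43469\right) \left(-150003908\right) = 6520519876852$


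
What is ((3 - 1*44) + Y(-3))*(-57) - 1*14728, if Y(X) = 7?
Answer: -12790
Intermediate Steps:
((3 - 1*44) + Y(-3))*(-57) - 1*14728 = ((3 - 1*44) + 7)*(-57) - 1*14728 = ((3 - 44) + 7)*(-57) - 14728 = (-41 + 7)*(-57) - 14728 = -34*(-57) - 14728 = 1938 - 14728 = -12790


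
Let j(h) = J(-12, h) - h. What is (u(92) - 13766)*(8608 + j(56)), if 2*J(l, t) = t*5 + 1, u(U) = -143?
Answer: -241807965/2 ≈ -1.2090e+8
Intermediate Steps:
J(l, t) = ½ + 5*t/2 (J(l, t) = (t*5 + 1)/2 = (5*t + 1)/2 = (1 + 5*t)/2 = ½ + 5*t/2)
j(h) = ½ + 3*h/2 (j(h) = (½ + 5*h/2) - h = ½ + 3*h/2)
(u(92) - 13766)*(8608 + j(56)) = (-143 - 13766)*(8608 + (½ + (3/2)*56)) = -13909*(8608 + (½ + 84)) = -13909*(8608 + 169/2) = -13909*17385/2 = -241807965/2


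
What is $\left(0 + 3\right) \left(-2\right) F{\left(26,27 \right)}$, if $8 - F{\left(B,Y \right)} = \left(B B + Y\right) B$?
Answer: $109620$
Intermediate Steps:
$F{\left(B,Y \right)} = 8 - B \left(Y + B^{2}\right)$ ($F{\left(B,Y \right)} = 8 - \left(B B + Y\right) B = 8 - \left(B^{2} + Y\right) B = 8 - \left(Y + B^{2}\right) B = 8 - B \left(Y + B^{2}\right)$)
$\left(0 + 3\right) \left(-2\right) F{\left(26,27 \right)} = \left(0 + 3\right) \left(-2\right) \left(8 - 26^{3} - 26 \cdot 27\right) = 3 \left(-2\right) \left(8 - 17576 - 702\right) = - 6 \left(8 - 17576 - 702\right) = \left(-6\right) \left(-18270\right) = 109620$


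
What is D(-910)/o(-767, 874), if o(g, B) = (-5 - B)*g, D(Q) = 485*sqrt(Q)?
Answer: 485*I*sqrt(910)/674193 ≈ 0.021701*I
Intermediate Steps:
o(g, B) = g*(-5 - B)
D(-910)/o(-767, 874) = (485*sqrt(-910))/((-1*(-767)*(5 + 874))) = (485*(I*sqrt(910)))/((-1*(-767)*879)) = (485*I*sqrt(910))/674193 = (485*I*sqrt(910))*(1/674193) = 485*I*sqrt(910)/674193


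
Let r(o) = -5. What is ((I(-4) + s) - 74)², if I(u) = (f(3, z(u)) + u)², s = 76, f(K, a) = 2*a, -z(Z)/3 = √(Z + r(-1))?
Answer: 72900 - 88128*I ≈ 72900.0 - 88128.0*I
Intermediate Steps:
z(Z) = -3*√(-5 + Z) (z(Z) = -3*√(Z - 5) = -3*√(-5 + Z))
I(u) = (u - 6*√(-5 + u))² (I(u) = (2*(-3*√(-5 + u)) + u)² = (-6*√(-5 + u) + u)² = (u - 6*√(-5 + u))²)
((I(-4) + s) - 74)² = (((-4 - 6*√(-5 - 4))² + 76) - 74)² = (((-4 - 18*I)² + 76) - 74)² = ((76 + (-4 - 18*I)²) - 74)² = (2 + (-4 - 18*I)²)²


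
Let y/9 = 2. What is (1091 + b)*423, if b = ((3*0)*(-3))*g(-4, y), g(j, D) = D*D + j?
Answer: 461493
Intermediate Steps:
y = 18 (y = 9*2 = 18)
g(j, D) = j + D**2 (g(j, D) = D**2 + j = j + D**2)
b = 0 (b = ((3*0)*(-3))*(-4 + 18**2) = (0*(-3))*(-4 + 324) = 0*320 = 0)
(1091 + b)*423 = (1091 + 0)*423 = 1091*423 = 461493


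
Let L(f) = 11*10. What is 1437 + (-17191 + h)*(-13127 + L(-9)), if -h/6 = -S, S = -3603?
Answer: 505178190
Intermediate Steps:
L(f) = 110
h = -21618 (h = -(-6)*(-3603) = -6*3603 = -21618)
1437 + (-17191 + h)*(-13127 + L(-9)) = 1437 + (-17191 - 21618)*(-13127 + 110) = 1437 - 38809*(-13017) = 1437 + 505176753 = 505178190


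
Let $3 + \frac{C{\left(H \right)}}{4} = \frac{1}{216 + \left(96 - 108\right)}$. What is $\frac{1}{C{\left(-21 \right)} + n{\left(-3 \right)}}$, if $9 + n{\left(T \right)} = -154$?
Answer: $- \frac{51}{8924} \approx -0.0057149$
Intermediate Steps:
$n{\left(T \right)} = -163$ ($n{\left(T \right)} = -9 - 154 = -163$)
$C{\left(H \right)} = - \frac{611}{51}$ ($C{\left(H \right)} = -12 + \frac{4}{216 + \left(96 - 108\right)} = -12 + \frac{4}{216 - 12} = -12 + \frac{4}{204} = -12 + 4 \cdot \frac{1}{204} = -12 + \frac{1}{51} = - \frac{611}{51}$)
$\frac{1}{C{\left(-21 \right)} + n{\left(-3 \right)}} = \frac{1}{- \frac{611}{51} - 163} = \frac{1}{- \frac{8924}{51}} = - \frac{51}{8924}$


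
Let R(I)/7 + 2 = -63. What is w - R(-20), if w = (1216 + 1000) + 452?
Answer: 3123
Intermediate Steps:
R(I) = -455 (R(I) = -14 + 7*(-63) = -14 - 441 = -455)
w = 2668 (w = 2216 + 452 = 2668)
w - R(-20) = 2668 - 1*(-455) = 2668 + 455 = 3123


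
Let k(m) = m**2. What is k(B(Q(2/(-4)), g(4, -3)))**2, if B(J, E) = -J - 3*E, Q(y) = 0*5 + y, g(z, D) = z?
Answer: 279841/16 ≈ 17490.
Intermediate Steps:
Q(y) = y (Q(y) = 0 + y = y)
k(B(Q(2/(-4)), g(4, -3)))**2 = ((-2/(-4) - 3*4)**2)**2 = ((-2*(-1)/4 - 12)**2)**2 = ((-1*(-1/2) - 12)**2)**2 = ((1/2 - 12)**2)**2 = ((-23/2)**2)**2 = (529/4)**2 = 279841/16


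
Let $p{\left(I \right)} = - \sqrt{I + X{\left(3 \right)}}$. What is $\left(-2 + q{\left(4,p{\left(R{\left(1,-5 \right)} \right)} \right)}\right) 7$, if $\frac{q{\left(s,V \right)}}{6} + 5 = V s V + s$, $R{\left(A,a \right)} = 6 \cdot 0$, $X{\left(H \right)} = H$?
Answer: $448$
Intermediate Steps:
$R{\left(A,a \right)} = 0$
$p{\left(I \right)} = - \sqrt{3 + I}$ ($p{\left(I \right)} = - \sqrt{I + 3} = - \sqrt{3 + I}$)
$q{\left(s,V \right)} = -30 + 6 s + 6 s V^{2}$ ($q{\left(s,V \right)} = -30 + 6 \left(V s V + s\right) = -30 + 6 \left(s V^{2} + s\right) = -30 + 6 \left(s + s V^{2}\right) = -30 + \left(6 s + 6 s V^{2}\right) = -30 + 6 s + 6 s V^{2}$)
$\left(-2 + q{\left(4,p{\left(R{\left(1,-5 \right)} \right)} \right)}\right) 7 = \left(-2 + \left(-30 + 6 \cdot 4 + 6 \cdot 4 \left(- \sqrt{3 + 0}\right)^{2}\right)\right) 7 = \left(-2 + \left(-30 + 24 + 6 \cdot 4 \left(- \sqrt{3}\right)^{2}\right)\right) 7 = \left(-2 + \left(-30 + 24 + 6 \cdot 4 \cdot 3\right)\right) 7 = \left(-2 + \left(-30 + 24 + 72\right)\right) 7 = \left(-2 + 66\right) 7 = 64 \cdot 7 = 448$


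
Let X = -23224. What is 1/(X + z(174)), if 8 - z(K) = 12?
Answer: -1/23228 ≈ -4.3051e-5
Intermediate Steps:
z(K) = -4 (z(K) = 8 - 1*12 = 8 - 12 = -4)
1/(X + z(174)) = 1/(-23224 - 4) = 1/(-23228) = -1/23228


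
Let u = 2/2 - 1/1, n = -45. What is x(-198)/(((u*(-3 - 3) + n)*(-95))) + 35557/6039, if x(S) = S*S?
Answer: 43195459/2868525 ≈ 15.058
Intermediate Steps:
u = 0 (u = 2*(1/2) - 1*1 = 1 - 1 = 0)
x(S) = S**2
x(-198)/(((u*(-3 - 3) + n)*(-95))) + 35557/6039 = (-198)**2/(((0*(-3 - 3) - 45)*(-95))) + 35557/6039 = 39204/(((0*(-6) - 45)*(-95))) + 35557*(1/6039) = 39204/(((0 - 45)*(-95))) + 35557/6039 = 39204/((-45*(-95))) + 35557/6039 = 39204/4275 + 35557/6039 = 39204*(1/4275) + 35557/6039 = 4356/475 + 35557/6039 = 43195459/2868525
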